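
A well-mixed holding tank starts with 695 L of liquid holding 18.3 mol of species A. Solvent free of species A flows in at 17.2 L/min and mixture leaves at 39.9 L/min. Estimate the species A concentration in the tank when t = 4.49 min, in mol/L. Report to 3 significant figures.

0.0233 mol/L

Let m(t) be the amount of species A. Volume: V(t) = V₀ + (Q_in − Q_out) t = 695 − 22.700 t; V(4.49) = 593.08 L.
No species A enters, so dm/dt = −Q_out · (m/V).
Separate: dm/m = −Q_out dt/V(t) ⇒ ln(m/m₀) = −(Q_out/(Q_in−Q_out)) ln(V/V₀).
m = m₀ (V₀/V)^(Q_out/(Q_in−Q_out)) = 18.3 × (695/593.08)^(-1.7577) = 13.848 mol.
C = m/V = 13.848/593.08 = 0.023350 mol/L.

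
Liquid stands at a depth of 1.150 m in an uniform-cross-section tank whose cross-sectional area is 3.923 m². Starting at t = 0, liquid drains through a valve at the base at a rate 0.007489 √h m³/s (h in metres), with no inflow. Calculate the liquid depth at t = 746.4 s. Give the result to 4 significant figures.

A dh/dt = −Q_out = −0.007489 √h.
Separate and integrate: 2(√h − √h₀) = −(0.007489/A) t.
√h = √1.150 − 0.007489·746.4/(2·3.923) = 1.07238 − 0.712438 = 0.359942.
h = 0.359942² = 0.129559 m.

0.1296 m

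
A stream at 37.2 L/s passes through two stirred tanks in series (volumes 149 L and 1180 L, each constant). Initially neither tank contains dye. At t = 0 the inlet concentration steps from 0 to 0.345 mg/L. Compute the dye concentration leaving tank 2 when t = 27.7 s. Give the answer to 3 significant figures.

Species balance on tank i: dCᵢ/dt = (Cᵢ₋₁ − Cᵢ)/τᵢ with τᵢ = Vᵢ/Q.
τ₁ = 149/37.2 = 4.0054 s; τ₂ = 1180/37.2 = 31.720 s.
Solving the cascade with C₁(0)=C₂(0)=0 gives C₂(t) = C_in[1 − (τ₁ e^(−t/τ₁) − τ₂ e^(−t/τ₂))/(τ₁ − τ₂)].
At t = 27.7: e^(−t/τ₁) = 0.00099208, e^(−t/τ₂) = 0.41759.
C₂ = 0.345·[1 − (4.0054·0.00099208 − 31.720·0.41759)/(-27.715)] = 0.345·0.52220 = 0.18016 mg/L.

0.180 mg/L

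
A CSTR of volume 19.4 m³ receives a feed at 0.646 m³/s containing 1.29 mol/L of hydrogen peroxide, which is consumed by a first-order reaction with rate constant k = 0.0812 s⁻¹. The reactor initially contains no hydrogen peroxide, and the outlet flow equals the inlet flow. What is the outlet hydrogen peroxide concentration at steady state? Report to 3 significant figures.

V dC/dt = Q(C_in − C) − k V C.
Steady state (dC/dt = 0): C_ss = Q C_in/(Q + kV) = C_in/(1 + kV/Q).
C_ss = 0.646·1.29/(0.646 + 0.0812·19.4) = 0.83334/2.2213 = 0.37516 mol/L.

0.375 mol/L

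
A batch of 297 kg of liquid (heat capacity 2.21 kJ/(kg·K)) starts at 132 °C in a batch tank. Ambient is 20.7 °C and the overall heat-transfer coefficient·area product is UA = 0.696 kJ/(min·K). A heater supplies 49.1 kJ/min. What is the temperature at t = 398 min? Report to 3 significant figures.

Energy balance: M c_p dT/dt = −UA(T − T_amb) + Q̇.
dT/dt = (T_ss − T)/τ with T_ss = T_amb + Q̇/UA = 20.7 + 49.1/0.696 = 91.246 °C, τ = M c_p/UA = 297·2.21/0.696 = 943.06 min.
Solution: T(t) = T_ss + (T₀ − T_ss) e^(−t/τ).
T(398) = 91.246 + (40.754)·0.65571 = 117.97 °C.

118 °C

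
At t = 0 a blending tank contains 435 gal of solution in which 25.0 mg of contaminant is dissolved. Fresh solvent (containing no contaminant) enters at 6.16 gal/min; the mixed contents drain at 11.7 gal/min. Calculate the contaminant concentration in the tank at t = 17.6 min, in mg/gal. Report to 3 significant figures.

0.0433 mg/gal

Total volume: dV/dt = Q_in − Q_out = -5.5400 gal/min, so V(t) = 435 − 5.5400 t and V(17.6) = 337.50 gal.
Solute balance: dm/dt = 0 − Q_out C = −Q_out m/V(t).
Separate: dm/m = −Q_out dt/V(t) ⇒ ln(m/m₀) = −(Q_out/(Q_in−Q_out)) ln(V/V₀).
m = m₀ (V₀/V)^(Q_out/(Q_in−Q_out)) = 25.0 × (435/337.50)^(-2.1119) = 14.627 mg.
C = m/V = 14.627/337.50 = 0.043341 mg/gal.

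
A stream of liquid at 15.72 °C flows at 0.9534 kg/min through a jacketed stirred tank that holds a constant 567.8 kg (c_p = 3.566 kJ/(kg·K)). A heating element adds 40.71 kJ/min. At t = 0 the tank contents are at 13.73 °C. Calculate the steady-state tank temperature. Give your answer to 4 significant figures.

M c_p dT/dt = ṁ c_p (T_in − T) + Q̇.
At steady state dT/dt = 0 ⇒ T_ss = T_in + Q̇/(ṁ c_p) = 15.72 + 40.71/(0.9534·3.566) = 27.6941 °C.

27.69 °C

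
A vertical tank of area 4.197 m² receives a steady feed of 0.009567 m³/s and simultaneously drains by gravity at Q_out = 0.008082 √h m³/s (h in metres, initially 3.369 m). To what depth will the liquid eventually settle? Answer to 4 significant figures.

1.401 m

A dh/dt = Q_in − 0.008082 √h. Steady state requires inflow = outflow:
Q_in = 0.008082 √h_ss ⇒ √h_ss = 0.009567/0.008082 = 1.18374.
h_ss = 1.18374² = 1.40124 m. (Since h₀ = 3.369 m > h_ss, the level will fall toward this value.)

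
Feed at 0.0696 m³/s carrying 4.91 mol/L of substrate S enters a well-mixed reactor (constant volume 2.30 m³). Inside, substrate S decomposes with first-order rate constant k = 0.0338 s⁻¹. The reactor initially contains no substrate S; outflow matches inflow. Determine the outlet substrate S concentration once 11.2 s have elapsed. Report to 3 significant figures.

1.19 mol/L

V dC/dt = Q(C_in − C) − k V C.
dC/dt = (Q/V) C_in − (Q/V + k) C; effective rate a = Q/V + k = 0.030261 + 0.0338 = 0.064061 s⁻¹.
C_ss = Q C_in/(Q + kV) = 2.3194 mol/L; C(t) = C_ss + (C₀ − C_ss) e^(−a t).
C(11.2) = 2.3194 + (-2.3194)·e^(−0.064061·11.2) = 2.3194 + (-2.3194)·0.48798 = 1.1876 mol/L.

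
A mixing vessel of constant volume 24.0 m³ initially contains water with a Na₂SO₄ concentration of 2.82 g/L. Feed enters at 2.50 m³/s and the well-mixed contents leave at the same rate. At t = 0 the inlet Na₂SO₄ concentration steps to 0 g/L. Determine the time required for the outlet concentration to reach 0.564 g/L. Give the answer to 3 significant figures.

15.5 s

Unsteady species balance (constant V, well mixed): V dC/dt = Q(C_in − C), so τ = V/Q = 9.6000 s.
C(t) = C_in + (C₀ − C_in) e^(−t/τ). Set C = 0.564 and solve for t:
e^(−t/τ) = (C − C_in)/(C₀ − C_in) = (0.564 − 0)/(2.82 − 0) = 0.20000
t = −τ ln(…) = 9.6000 × 1.6094 = 15.451 s.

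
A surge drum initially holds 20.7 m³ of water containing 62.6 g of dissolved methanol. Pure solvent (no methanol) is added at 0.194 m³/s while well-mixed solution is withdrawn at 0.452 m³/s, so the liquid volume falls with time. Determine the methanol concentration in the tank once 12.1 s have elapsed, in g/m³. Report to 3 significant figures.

Total volume: dV/dt = Q_in − Q_out = -0.25800 m³/s, so V(t) = 20.7 − 0.25800 t and V(12.1) = 17.578 m³.
No methanol enters, so dm/dt = −Q_out · (m/V).
Separate: dm/m = −Q_out dt/V(t) ⇒ ln(m/m₀) = −(Q_out/(Q_in−Q_out)) ln(V/V₀).
m = m₀ (V₀/V)^(Q_out/(Q_in−Q_out)) = 62.6 × (20.7/17.578)^(-1.7519) = 47.010 g.
C = m/V = 47.010/17.578 = 2.6744 g/m³.

2.67 g/m³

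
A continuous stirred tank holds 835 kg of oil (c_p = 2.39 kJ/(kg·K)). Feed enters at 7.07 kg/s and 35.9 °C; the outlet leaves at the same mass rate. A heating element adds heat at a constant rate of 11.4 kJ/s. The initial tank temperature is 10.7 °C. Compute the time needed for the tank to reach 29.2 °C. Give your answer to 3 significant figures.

148 s

First-law balance (no shaft work): M c_p dT/dt = ṁ c_p (T_in − T) + 11.4.
τ = M/ṁ = 118.10 s; T_ss = T_in + Q̇/(ṁ c_p) = 36.575 °C.
T(t) = T_ss + (T₀ − T_ss) e^(−t/τ). Set T = 29.2:
e^(−t/τ) = (29.2 − 36.575)/(10.7 − 36.575) = 0.28501
t = −118.10 · ln(0.28501) = 148.25 s.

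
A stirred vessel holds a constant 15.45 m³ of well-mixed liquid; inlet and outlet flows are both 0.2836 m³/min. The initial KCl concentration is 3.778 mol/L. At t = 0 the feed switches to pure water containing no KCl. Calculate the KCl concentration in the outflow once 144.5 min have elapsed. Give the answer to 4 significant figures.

0.2663 mol/L

Accumulation = in − out for the solute gives V dC/dt = Q(C_in − C).
So dC/dt = (C_in − C)/τ with τ = V/Q = 15.45/0.2836 = 54.4781 min.
Solution: C(t) = C_in + (C₀ − C_in) e^(−t/τ).
C(144.5) = 0 + (3.778 − 0)·e^(−144.5/54.4781) = 0 + (3.77800)·0.0704790 = 0.266270 mol/L.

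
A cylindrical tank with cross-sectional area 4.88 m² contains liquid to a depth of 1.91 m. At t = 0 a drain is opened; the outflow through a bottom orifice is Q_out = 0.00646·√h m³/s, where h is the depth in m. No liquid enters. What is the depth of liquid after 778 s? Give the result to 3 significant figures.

Accumulation of liquid (constant cross-section A): A dh/dt = −0.00646 √h.
Separate and integrate: 2(√h − √h₀) = −(0.00646/A) t.
√h = √1.91 − 0.00646·778/(2·4.88) = 1.3820 − 0.51495 = 0.86708.
h = 0.86708² = 0.75183 m.

0.752 m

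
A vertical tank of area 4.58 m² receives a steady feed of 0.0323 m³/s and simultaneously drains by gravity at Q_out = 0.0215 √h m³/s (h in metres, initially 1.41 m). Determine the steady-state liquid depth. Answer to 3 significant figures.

2.26 m

Mass balance (ρ constant): A dh/dt = Q_in − 0.0215 √h. At steady state dh/dt = 0:
Q_in = 0.0215 √h_ss ⇒ √h_ss = 0.0323/0.0215 = 1.5023.
h_ss = 1.5023² = 2.2570 m. (Since h₀ = 1.41 m < h_ss, the level will rise toward this value.)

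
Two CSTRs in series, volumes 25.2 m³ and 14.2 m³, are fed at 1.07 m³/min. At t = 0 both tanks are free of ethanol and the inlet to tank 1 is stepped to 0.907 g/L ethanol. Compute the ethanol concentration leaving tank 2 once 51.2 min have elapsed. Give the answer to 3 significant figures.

Time constants: τᵢ = Vᵢ/Q for each well-mixed tank.
τ₁ = 25.2/1.07 = 23.551 min; τ₂ = 14.2/1.07 = 13.271 min.
Solving the cascade with C₁(0)=C₂(0)=0 gives C₂(t) = C_in[1 − (τ₁ e^(−t/τ₁) − τ₂ e^(−t/τ₂))/(τ₁ − τ₂)].
At t = 51.2: e^(−t/τ₁) = 0.11373, e^(−t/τ₂) = 0.021110.
C₂ = 0.907·[1 − (23.551·0.11373 − 13.271·0.021110)/(10.280)] = 0.907·0.76672 = 0.69541 g/L.

0.695 g/L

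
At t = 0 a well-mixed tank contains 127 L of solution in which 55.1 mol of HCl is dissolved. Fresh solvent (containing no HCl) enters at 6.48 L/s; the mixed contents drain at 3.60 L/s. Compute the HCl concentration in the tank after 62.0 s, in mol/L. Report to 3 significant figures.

Total volume: dV/dt = Q_in − Q_out = 2.8800 L/s, so V(t) = 127 + 2.8800 t and V(62.0) = 305.56 L.
Solute balance: dm/dt = 0 − Q_out C = −Q_out m/V(t).
Separate: dm/m = −Q_out dt/V(t) ⇒ ln(m/m₀) = −(Q_out/(Q_in−Q_out)) ln(V/V₀).
m = m₀ (V₀/V)^(Q_out/(Q_in−Q_out)) = 55.1 × (127/305.56)^(1.2500) = 18.388 mol.
C = m/V = 18.388/305.56 = 0.060178 mol/L.

0.0602 mol/L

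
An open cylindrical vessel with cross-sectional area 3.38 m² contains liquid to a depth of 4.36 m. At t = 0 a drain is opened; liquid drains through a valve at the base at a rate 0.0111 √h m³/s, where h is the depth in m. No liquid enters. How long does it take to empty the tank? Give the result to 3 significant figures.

1270 s

A dh/dt = −Q_out = −0.0111 √h.
Separate and integrate: 2(√h − √h₀) = −(0.0111/A) t.
Set h = 0: 2√h₀ = (0.0111/A) t_empty ⇒ t_empty = 2A√h₀/0.0111.
t_empty = 2·3.38·√4.36/0.0111 = 6.7600·2.0881/0.0111 = 1271.6 s.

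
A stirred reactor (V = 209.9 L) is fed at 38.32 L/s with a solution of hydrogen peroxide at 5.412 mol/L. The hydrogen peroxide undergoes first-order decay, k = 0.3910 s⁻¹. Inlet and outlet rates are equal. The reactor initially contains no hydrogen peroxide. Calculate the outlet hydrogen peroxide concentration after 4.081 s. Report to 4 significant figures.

1.557 mol/L

V dC/dt = Q(C_in − C) − k V C.
This is linear with rate a = Q/V + k = 0.573563 s⁻¹.
C_ss = Q C_in/(Q + kV) = 1.72262 mol/L; C(t) = C_ss + (C₀ − C_ss) e^(−a t).
C(4.081) = 1.72262 + (-1.72262)·e^(−0.573563·4.081) = 1.72262 + (-1.72262)·0.0962592 = 1.55680 mol/L.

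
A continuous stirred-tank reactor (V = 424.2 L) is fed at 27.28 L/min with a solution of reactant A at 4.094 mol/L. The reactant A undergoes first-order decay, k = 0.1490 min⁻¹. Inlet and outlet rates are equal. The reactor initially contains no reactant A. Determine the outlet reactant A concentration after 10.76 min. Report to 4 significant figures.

1.110 mol/L

V dC/dt = Q(C_in − C) − k V C.
This is linear with rate a = Q/V + k = 0.213309 min⁻¹.
C_ss = Q C_in/(Q + kV) = 1.23427 mol/L; C(t) = C_ss + (C₀ − C_ss) e^(−a t).
C(10.76) = 1.23427 + (-1.23427)·e^(−0.213309·10.76) = 1.23427 + (-1.23427)·0.100740 = 1.10993 mol/L.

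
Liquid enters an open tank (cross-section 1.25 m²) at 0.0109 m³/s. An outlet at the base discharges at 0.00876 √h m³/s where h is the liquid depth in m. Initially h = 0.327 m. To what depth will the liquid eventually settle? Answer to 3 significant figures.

1.55 m

Level balance: A dh/dt = 0.0109 − 0.00876 √h. Setting dh/dt = 0:
Q_in = 0.00876 √h_ss ⇒ √h_ss = 0.0109/0.00876 = 1.2443.
h_ss = 1.2443² = 1.5483 m. (Since h₀ = 0.327 m < h_ss, the level will rise toward this value.)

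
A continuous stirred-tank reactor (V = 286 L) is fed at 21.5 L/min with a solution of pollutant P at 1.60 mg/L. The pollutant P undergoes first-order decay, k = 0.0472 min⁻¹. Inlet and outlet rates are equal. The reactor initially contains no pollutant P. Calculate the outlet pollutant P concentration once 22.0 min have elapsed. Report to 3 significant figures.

0.916 mg/L

Accumulation = in − out − consumed: V dC/dt = Q C_in − Q C − k V C.
dC/dt = (Q/V) C_in − (Q/V + k) C; effective rate a = Q/V + k = 0.075175 + 0.0472 = 0.12237 min⁻¹.
C_ss = Q C_in/(Q + kV) = 0.98288 mg/L; C(t) = C_ss + (C₀ − C_ss) e^(−a t).
C(22.0) = 0.98288 + (-0.98288)·e^(−0.12237·22.0) = 0.98288 + (-0.98288)·0.067729 = 0.91631 mg/L.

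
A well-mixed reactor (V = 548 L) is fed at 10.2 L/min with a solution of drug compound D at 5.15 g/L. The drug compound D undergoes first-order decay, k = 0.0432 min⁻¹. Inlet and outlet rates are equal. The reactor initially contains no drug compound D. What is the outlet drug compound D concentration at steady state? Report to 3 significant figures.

Accumulation = in − out − consumed: V dC/dt = Q C_in − Q C − k V C.
At steady state: 0 = Q C_in − (Q + kV) C_ss, so C_ss = Q C_in/(Q + kV).
C_ss = 10.2·5.15/(10.2 + 0.0432·548) = 52.530/33.874 = 1.5508 g/L.

1.55 g/L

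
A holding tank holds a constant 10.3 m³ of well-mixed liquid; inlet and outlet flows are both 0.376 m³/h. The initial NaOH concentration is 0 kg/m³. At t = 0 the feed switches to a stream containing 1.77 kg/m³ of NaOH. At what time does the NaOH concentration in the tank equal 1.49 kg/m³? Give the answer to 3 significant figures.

Accumulation = in − out for the solute gives V dC/dt = Q(C_in − C), so τ = V/Q = 27.394 h.
C(t) = C_in + (C₀ − C_in) e^(−t/τ). Set C = 1.49 and solve for t:
e^(−t/τ) = (C − C_in)/(C₀ − C_in) = (1.49 − 1.77)/(0 − 1.77) = 0.15819
t = −τ ln(…) = 27.394 × 1.8439 = 50.512 h.

50.5 h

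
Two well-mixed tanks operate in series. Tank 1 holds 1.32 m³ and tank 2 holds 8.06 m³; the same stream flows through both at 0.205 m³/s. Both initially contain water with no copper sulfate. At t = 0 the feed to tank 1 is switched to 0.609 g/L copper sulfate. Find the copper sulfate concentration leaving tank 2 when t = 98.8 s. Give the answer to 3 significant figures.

Each tank obeys Vᵢ dCᵢ/dt = Q(Cᵢ₋₁ − Cᵢ), so τᵢ = Vᵢ/Q.
τ₁ = 1.32/0.205 = 6.4390 s; τ₂ = 8.06/0.205 = 39.317 s.
Solving the cascade with C₁(0)=C₂(0)=0 gives C₂(t) = C_in[1 − (τ₁ e^(−t/τ₁) − τ₂ e^(−t/τ₂))/(τ₁ − τ₂)].
At t = 98.8: e^(−t/τ₁) = 2.1688e-07, e^(−t/τ₂) = 0.081033.
C₂ = 0.609·[1 − (6.4390·2.1688e-07 − 39.317·0.081033)/(-32.878)] = 0.609·0.90310 = 0.54999 g/L.

0.550 g/L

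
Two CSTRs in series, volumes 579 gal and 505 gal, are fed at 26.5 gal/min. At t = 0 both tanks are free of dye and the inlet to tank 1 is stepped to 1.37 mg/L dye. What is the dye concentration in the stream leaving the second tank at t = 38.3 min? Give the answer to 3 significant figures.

0.766 mg/L

Time constants: τᵢ = Vᵢ/Q for each well-mixed tank.
τ₁ = 579/26.5 = 21.849 min; τ₂ = 505/26.5 = 19.057 min.
Solving the cascade with C₁(0)=C₂(0)=0 gives C₂(t) = C_in[1 − (τ₁ e^(−t/τ₁) − τ₂ e^(−t/τ₂))/(τ₁ − τ₂)].
At t = 38.3: e^(−t/τ₁) = 0.17326, e^(−t/τ₂) = 0.13402.
C₂ = 1.37·[1 − (21.849·0.17326 − 19.057·0.13402)/(2.7925)] = 1.37·0.55889 = 0.76567 mg/L.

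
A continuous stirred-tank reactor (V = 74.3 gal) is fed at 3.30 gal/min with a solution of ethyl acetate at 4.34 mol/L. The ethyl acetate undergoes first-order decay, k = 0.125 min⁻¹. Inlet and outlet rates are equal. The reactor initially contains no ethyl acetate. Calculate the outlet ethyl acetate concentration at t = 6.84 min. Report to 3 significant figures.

0.781 mol/L

Accumulation = in − out − consumed: V dC/dt = Q C_in − Q C − k V C.
dC/dt = (Q/V) C_in − (Q/V + k) C; effective rate a = Q/V + k = 0.044415 + 0.125 = 0.16941 min⁻¹.
C_ss = Q C_in/(Q + kV) = 1.1378 mol/L; C(t) = C_ss + (C₀ − C_ss) e^(−a t).
C(6.84) = 1.1378 + (-1.1378)·e^(−0.16941·6.84) = 1.1378 + (-1.1378)·0.31386 = 0.78068 mol/L.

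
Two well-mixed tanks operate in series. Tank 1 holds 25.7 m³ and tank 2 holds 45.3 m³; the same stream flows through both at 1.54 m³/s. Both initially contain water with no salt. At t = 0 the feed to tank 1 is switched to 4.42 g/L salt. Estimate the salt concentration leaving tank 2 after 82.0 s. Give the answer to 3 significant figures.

Time constants: τᵢ = Vᵢ/Q for each well-mixed tank.
τ₁ = 25.7/1.54 = 16.688 s; τ₂ = 45.3/1.54 = 29.416 s.
Solving the cascade with C₁(0)=C₂(0)=0 gives C₂(t) = C_in[1 − (τ₁ e^(−t/τ₁) − τ₂ e^(−t/τ₂))/(τ₁ − τ₂)].
At t = 82.0: e^(−t/τ₁) = 0.0073459, e^(−t/τ₂) = 0.061566.
C₂ = 4.42·[1 − (16.688·0.0073459 − 29.416·0.061566)/(-12.727)] = 4.42·0.86734 = 3.8336 g/L.

3.83 g/L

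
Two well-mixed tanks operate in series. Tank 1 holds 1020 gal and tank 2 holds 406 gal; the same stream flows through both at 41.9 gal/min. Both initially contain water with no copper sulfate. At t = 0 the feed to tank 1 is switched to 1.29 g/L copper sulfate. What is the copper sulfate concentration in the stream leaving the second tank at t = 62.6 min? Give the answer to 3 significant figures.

Time constants: τᵢ = Vᵢ/Q for each well-mixed tank.
τ₁ = 1020/41.9 = 24.344 min; τ₂ = 406/41.9 = 9.6897 min.
Tank 1: C₁ = C_in(1 − e^(−t/τ₁)). Tank 2 (τ₁ ≠ τ₂): C₂ = C_in[1 − (τ₁ e^(−t/τ₁) − τ₂ e^(−t/τ₂))/(τ₁ − τ₂)].
At t = 62.6: e^(−t/τ₁) = 0.076420, e^(−t/τ₂) = 0.0015641.
C₂ = 1.29·[1 − (24.344·0.076420 − 9.6897·0.0015641)/(14.654)] = 1.29·0.87408 = 1.1276 g/L.

1.13 g/L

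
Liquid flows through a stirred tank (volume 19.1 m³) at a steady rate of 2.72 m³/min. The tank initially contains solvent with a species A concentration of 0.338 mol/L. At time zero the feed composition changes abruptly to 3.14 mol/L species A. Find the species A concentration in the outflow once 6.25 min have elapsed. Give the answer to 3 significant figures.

Accumulation = in − out for the solute gives V dC/dt = Q(C_in − C).
Time constant τ = V/Q = 19.1/2.72 = 7.0221 min.
Integrating: C(t) = C_in + (C₀ − C_in) e^(−t/τ).
C(6.25) = 3.14 + (0.338 − 3.14)·e^(−6.25/7.0221) = 3.14 + (-2.8020)·0.41063 = 1.9894 mol/L.

1.99 mol/L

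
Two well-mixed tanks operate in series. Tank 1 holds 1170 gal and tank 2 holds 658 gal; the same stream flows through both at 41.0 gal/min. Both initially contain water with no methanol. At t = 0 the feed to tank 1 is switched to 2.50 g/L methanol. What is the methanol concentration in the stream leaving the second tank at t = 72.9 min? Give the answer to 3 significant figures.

2.09 g/L

Time constants: τᵢ = Vᵢ/Q for each well-mixed tank.
τ₁ = 1170/41.0 = 28.537 min; τ₂ = 658/41.0 = 16.049 min.
Solving the cascade with C₁(0)=C₂(0)=0 gives C₂(t) = C_in[1 − (τ₁ e^(−t/τ₁) − τ₂ e^(−t/τ₂))/(τ₁ − τ₂)].
At t = 72.9: e^(−t/τ₁) = 0.077722, e^(−t/τ₂) = 0.010648.
C₂ = 2.50·[1 − (28.537·0.077722 − 16.049·0.010648)/(12.488)] = 2.50·0.83608 = 2.0902 g/L.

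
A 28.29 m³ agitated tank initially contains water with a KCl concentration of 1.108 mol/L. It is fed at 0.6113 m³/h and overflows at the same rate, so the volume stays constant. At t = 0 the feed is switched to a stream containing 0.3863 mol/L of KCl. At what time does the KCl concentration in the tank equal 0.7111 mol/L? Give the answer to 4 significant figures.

36.95 h

Accumulation = in − out for the solute gives V dC/dt = Q(C_in − C), so τ = V/Q = 46.2784 h.
C(t) = C_in + (C₀ − C_in) e^(−t/τ). Set C = 0.7111 and solve for t:
e^(−t/τ) = (C − C_in)/(C₀ − C_in) = (0.7111 − 0.3863)/(1.108 − 0.3863) = 0.450048
t = −τ ln(…) = 46.2784 × 0.798400 = 36.9487 h.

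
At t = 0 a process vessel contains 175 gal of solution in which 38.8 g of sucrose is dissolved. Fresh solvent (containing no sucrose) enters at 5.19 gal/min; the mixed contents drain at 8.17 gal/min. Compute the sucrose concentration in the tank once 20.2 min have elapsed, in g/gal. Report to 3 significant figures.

0.106 g/gal

Let m(t) be the amount of sucrose. Volume: V(t) = V₀ + (Q_in − Q_out) t = 175 − 2.9800 t; V(20.2) = 114.80 gal.
Species balance (pure solvent in): dm/dt = −Q_out · m/V(t).
dm/m = −Q_out dt/(V₀ − 2.9800 t); integrating gives ln(m/m₀) = −(Q_out/(Q_in−Q_out)) ln(V/V₀).
m = m₀ (V₀/V)^(Q_out/(Q_in−Q_out)) = 38.8 × (175/114.80)^(-2.7416) = 12.215 g.
C = m/V = 12.215/114.80 = 0.10640 g/gal.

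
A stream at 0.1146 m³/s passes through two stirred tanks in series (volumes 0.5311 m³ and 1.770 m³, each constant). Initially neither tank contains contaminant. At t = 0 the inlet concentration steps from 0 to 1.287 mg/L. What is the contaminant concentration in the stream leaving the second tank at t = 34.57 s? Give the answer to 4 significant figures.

Species balance on tank i: dCᵢ/dt = (Cᵢ₋₁ − Cᵢ)/τᵢ with τᵢ = Vᵢ/Q.
τ₁ = 0.5311/0.1146 = 4.63438 s; τ₂ = 1.770/0.1146 = 15.4450 s.
Tank 1: C₁ = C_in(1 − e^(−t/τ₁)). Tank 2 (τ₁ ≠ τ₂): C₂ = C_in[1 − (τ₁ e^(−t/τ₁) − τ₂ e^(−t/τ₂))/(τ₁ − τ₂)].
At t = 34.57: e^(−t/τ₁) = 0.000575964, e^(−t/τ₂) = 0.106644.
C₂ = 1.287·[1 − (4.63438·0.000575964 − 15.4450·0.106644)/(-10.8106)] = 1.287·0.847886 = 1.09123 mg/L.

1.091 mg/L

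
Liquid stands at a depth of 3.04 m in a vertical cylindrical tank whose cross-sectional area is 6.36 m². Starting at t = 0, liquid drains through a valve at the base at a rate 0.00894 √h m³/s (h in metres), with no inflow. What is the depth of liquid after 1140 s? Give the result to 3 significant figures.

Volume balance on the tank: A dh/dt = −0.00894 √h.
Separate and integrate: 2(√h − √h₀) = −(0.00894/A) t.
√h = √3.04 − 0.00894·1140/(2·6.36) = 1.7436 − 0.80123 = 0.94233.
h = 0.94233² = 0.88799 m.

0.888 m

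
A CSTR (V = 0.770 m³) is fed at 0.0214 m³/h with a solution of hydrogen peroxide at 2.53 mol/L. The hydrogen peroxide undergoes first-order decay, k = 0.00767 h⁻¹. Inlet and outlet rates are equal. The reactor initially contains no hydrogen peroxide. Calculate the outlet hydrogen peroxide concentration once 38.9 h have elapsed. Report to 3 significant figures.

Accumulation = in − out − consumed: V dC/dt = Q C_in − Q C − k V C.
This is linear with rate a = Q/V + k = 0.035462 h⁻¹.
C_ss = Q C_in/(Q + kV) = 1.9828 mol/L; C(t) = C_ss + (C₀ − C_ss) e^(−a t).
C(38.9) = 1.9828 + (-1.9828)·e^(−0.035462·38.9) = 1.9828 + (-1.9828)·0.25171 = 1.4837 mol/L.

1.48 mol/L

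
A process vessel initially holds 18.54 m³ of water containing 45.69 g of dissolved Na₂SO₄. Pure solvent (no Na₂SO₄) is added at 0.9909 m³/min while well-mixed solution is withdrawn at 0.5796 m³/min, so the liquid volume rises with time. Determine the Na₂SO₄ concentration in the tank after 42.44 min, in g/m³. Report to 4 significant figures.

0.4983 g/m³

Total volume: dV/dt = Q_in − Q_out = 0.411300 m³/min, so V(t) = 18.54 + 0.411300 t and V(42.44) = 35.9956 m³.
Solute balance: dm/dt = 0 − Q_out C = −Q_out m/V(t).
Separate: dm/m = −Q_out dt/V(t) ⇒ ln(m/m₀) = −(Q_out/(Q_in−Q_out)) ln(V/V₀).
m = m₀ (V₀/V)^(Q_out/(Q_in−Q_out)) = 45.69 × (18.54/35.9956)^(1.40919) = 17.9382 g.
C = m/V = 17.9382/35.9956 = 0.498344 g/m³.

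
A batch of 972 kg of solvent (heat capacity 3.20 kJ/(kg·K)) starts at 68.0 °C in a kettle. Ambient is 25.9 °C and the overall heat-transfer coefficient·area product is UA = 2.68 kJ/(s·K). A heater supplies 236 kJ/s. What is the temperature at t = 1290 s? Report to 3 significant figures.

M c_p dT/dt = −UA(T − T_amb) + Q̇.
dT/dt = (T_ss − T)/τ with T_ss = T_amb + Q̇/UA = 25.9 + 236/2.68 = 113.96 °C, τ = M c_p/UA = 972·3.20/2.68 = 1160.6 s.
T approaches T_ss exponentially: T(t) = T_ss + (T₀ − T_ss) e^(−t/τ).
T(1290) = 113.96 + (-45.960)·0.32907 = 98.836 °C.

98.8 °C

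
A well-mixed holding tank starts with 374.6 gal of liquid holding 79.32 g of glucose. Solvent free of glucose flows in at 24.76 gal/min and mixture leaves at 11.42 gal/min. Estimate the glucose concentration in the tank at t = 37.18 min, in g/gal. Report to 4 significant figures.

Let m(t) be the amount of glucose. Volume: V(t) = V₀ + (Q_in − Q_out) t = 374.6 + 13.3400 t; V(37.18) = 870.581 gal.
Species balance (pure solvent in): dm/dt = −Q_out · m/V(t).
Separate: dm/m = −Q_out dt/V(t) ⇒ ln(m/m₀) = −(Q_out/(Q_in−Q_out)) ln(V/V₀).
m = m₀ (V₀/V)^(Q_out/(Q_in−Q_out)) = 79.32 × (374.6/870.581)^(0.856072) = 38.5348 g.
C = m/V = 38.5348/870.581 = 0.0442634 g/gal.

0.04426 g/gal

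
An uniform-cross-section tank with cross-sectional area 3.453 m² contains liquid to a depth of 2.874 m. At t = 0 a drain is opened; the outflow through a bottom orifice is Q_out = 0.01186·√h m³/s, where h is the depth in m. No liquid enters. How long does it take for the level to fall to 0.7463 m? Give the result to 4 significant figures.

With no inflow, A dh/dt = −0.01186 √h.
Separate and integrate: 2(√h − √h₀) = −(0.01186/A) t.
t = 2A(√h₀ − √h)/0.01186 = 2·3.453·(√2.874 − √0.7463)/0.01186
  = 6.90600 × (1.69529 − 0.863887) / 0.01186 = 484.119 s.

484.1 s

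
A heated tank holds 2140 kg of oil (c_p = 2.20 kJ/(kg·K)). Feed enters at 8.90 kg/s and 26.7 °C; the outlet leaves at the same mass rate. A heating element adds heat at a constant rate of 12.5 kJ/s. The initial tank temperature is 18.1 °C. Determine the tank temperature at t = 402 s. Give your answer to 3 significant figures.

25.6 °C

Heat balance on the well-mixed liquid: M c_p dT/dt = ṁ c_p (T_in − T) + 12.5.
τ = M/ṁ = 240.45 s; T_ss = T_in + Q̇/(ṁ c_p) = 26.7 + 12.5/(8.90·2.20) = 27.338 °C.
T approaches T_ss exponentially: T(t) = T_ss + (T₀ − T_ss) e^(−t/τ).
T(402) = 27.338 + (-9.2384)·e^(−402/240.45) = 27.338 + (-9.2384)·0.18790 = 25.603 °C.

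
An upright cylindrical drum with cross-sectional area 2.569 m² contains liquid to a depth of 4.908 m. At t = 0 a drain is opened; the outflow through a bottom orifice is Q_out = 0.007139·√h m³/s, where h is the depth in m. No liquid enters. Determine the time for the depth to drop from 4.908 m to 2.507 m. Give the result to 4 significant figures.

With no inflow, A dh/dt = −0.007139 √h.
∫ h^(−1/2) dh = −(0.007139/A) ∫ dt, giving 2√h = 2√h₀ − (0.007139/A) t.
t = 2A(√h₀ − √h)/0.007139 = 2·2.569·(√4.908 − √2.507)/0.007139
  = 5.13800 × (2.21540 − 1.58335) / 0.007139 = 454.892 s.

454.9 s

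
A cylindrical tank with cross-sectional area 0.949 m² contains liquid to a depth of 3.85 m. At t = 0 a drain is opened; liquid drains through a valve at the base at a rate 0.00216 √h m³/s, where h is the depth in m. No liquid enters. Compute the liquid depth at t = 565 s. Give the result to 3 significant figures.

1.74 m

A dh/dt = −Q_out = −0.00216 √h.
∫ h^(−1/2) dh = −(0.00216/A) ∫ dt, giving 2√h = 2√h₀ − (0.00216/A) t.
√h = √3.85 − 0.00216·565/(2·0.949) = 1.9621 − 0.64299 = 1.3191.
h = 1.3191² = 1.7402 m.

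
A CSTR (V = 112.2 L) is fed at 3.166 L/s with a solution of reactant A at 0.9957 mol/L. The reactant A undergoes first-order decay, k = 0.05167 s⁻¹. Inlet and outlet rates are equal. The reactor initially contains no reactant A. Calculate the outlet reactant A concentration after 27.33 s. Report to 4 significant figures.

0.3121 mol/L

V dC/dt = Q(C_in − C) − k V C.
This is linear with rate a = Q/V + k = 0.0798875 s⁻¹.
C_ss = Q C_in/(Q + kV) = 0.351696 mol/L; C(t) = C_ss + (C₀ − C_ss) e^(−a t).
C(27.33) = 0.351696 + (-0.351696)·e^(−0.0798875·27.33) = 0.351696 + (-0.351696)·0.112666 = 0.312072 mol/L.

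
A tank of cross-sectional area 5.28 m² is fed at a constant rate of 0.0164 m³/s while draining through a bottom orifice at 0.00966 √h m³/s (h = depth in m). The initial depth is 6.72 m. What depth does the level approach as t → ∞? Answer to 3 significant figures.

Volume balance on the tank: A dh/dt = Q_in − 0.00966 √h. At steady state dh/dt = 0:
Q_in = 0.00966 √h_ss ⇒ √h_ss = 0.0164/0.00966 = 1.6977.
h_ss = 1.6977² = 2.8823 m. (Since h₀ = 6.72 m > h_ss, the level will fall toward this value.)

2.88 m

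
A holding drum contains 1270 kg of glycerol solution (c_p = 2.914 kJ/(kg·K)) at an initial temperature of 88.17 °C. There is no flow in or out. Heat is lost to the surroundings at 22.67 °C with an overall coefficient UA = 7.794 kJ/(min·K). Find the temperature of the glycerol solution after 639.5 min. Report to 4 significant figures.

Energy balance: M c_p dT/dt = −UA(T − T_amb).
dT/dt = (T_ss − T)/τ with T_ss = T_amb = 22.6700 °C, τ = M c_p/UA = 1270·2.914/7.794 = 474.824 min.
Integrating: T(t) = T_ss + (T₀ − T_ss) e^(−t/τ).
T(639.5) = 22.6700 + (65.5000)·0.260067 = 39.7044 °C.

39.70 °C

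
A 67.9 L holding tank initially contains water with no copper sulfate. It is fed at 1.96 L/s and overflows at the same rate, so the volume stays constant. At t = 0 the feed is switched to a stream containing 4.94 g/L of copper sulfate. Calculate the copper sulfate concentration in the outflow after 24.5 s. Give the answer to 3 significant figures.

2.50 g/L

Transient balance on the dissolved component: V dC/dt = Q(C_in − C).
Rewrite as dC/dt + C/τ = C_in/τ, τ = V/Q = 34.643 s.
C approaches C_in exponentially: C(t) = C_in + (C₀ − C_in) e^(−t/τ).
C(24.5) = 4.94 + (0 − 4.94)·e^(−24.5/34.643) = 4.94 + (-4.9400)·0.49301 = 2.5045 g/L.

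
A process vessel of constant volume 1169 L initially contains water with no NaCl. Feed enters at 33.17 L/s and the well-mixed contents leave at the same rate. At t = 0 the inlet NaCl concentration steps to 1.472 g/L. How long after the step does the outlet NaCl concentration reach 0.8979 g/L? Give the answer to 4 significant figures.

33.18 s

Species balance: V dC/dt = Q(C_in − C) ⇒ τ = V/Q = 35.2427 s.
C(t) = C_in + (C₀ − C_in) e^(−t/τ). Set C = 0.8979 and solve for t:
e^(−t/τ) = (C − C_in)/(C₀ − C_in) = (0.8979 − 1.472)/(0 − 1.472) = 0.390014
t = −τ ln(…) = 35.2427 × 0.941574 = 33.1836 s.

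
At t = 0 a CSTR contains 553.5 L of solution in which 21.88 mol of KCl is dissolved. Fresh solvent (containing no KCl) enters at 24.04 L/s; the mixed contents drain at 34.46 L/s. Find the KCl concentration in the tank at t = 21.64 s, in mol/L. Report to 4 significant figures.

0.01182 mol/L

Let m(t) be the amount of KCl. Volume: V(t) = V₀ + (Q_in − Q_out) t = 553.5 − 10.4200 t; V(21.64) = 328.011 L.
Solute balance: dm/dt = 0 − Q_out C = −Q_out m/V(t).
dm/m = −Q_out dt/(V₀ − 10.4200 t); integrating gives ln(m/m₀) = −(Q_out/(Q_in−Q_out)) ln(V/V₀).
m = m₀ (V₀/V)^(Q_out/(Q_in−Q_out)) = 21.88 × (553.5/328.011)^(-3.30710) = 3.87773 mol.
C = m/V = 3.87773/328.011 = 0.0118220 mol/L.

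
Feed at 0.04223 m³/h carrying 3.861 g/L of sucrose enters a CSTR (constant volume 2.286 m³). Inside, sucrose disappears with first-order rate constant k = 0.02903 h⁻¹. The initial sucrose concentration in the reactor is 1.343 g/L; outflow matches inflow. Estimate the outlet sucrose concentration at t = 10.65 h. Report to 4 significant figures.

1.406 g/L

V dC/dt = Q(C_in − C) − k V C.
This is linear with rate a = Q/V + k = 0.0475033 h⁻¹.
C_ss = Q C_in/(Q + kV) = 1.50148 g/L; C(t) = C_ss + (C₀ − C_ss) e^(−a t).
C(10.65) = 1.50148 + (-0.158484)·e^(−0.0475033·10.65) = 1.50148 + (-0.158484)·0.602956 = 1.40593 g/L.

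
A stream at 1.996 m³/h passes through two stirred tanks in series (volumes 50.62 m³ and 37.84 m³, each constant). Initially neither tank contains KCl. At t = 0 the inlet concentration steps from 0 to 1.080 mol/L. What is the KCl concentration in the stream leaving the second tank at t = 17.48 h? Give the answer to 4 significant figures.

Each tank obeys Vᵢ dCᵢ/dt = Q(Cᵢ₋₁ − Cᵢ), so τᵢ = Vᵢ/Q.
τ₁ = 50.62/1.996 = 25.3607 h; τ₂ = 37.84/1.996 = 18.9579 h.
Tank 1: C₁ = C_in(1 − e^(−t/τ₁)). Tank 2 (τ₁ ≠ τ₂): C₂ = C_in[1 − (τ₁ e^(−t/τ₁) − τ₂ e^(−t/τ₂))/(τ₁ − τ₂)].
At t = 17.48: e^(−t/τ₁) = 0.501950, e^(−t/τ₂) = 0.397706.
C₂ = 1.080·[1 − (25.3607·0.501950 − 18.9579·0.397706)/(6.40281)] = 1.080·0.189397 = 0.204548 mol/L.

0.2045 mol/L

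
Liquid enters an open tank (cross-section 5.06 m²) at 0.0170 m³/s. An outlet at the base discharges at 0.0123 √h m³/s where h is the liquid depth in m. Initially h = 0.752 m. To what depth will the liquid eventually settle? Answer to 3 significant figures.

A dh/dt = Q_in − 0.0123 √h. Steady state requires inflow = outflow:
Q_in = 0.0123 √h_ss ⇒ √h_ss = 0.0170/0.0123 = 1.3821.
h_ss = 1.3821² = 1.9102 m. (Since h₀ = 0.752 m < h_ss, the level will rise toward this value.)

1.91 m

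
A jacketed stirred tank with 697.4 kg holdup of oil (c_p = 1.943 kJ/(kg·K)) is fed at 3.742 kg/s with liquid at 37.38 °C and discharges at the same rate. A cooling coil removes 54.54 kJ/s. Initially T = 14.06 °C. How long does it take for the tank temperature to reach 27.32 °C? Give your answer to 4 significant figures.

M c_p dT/dt = ṁ c_p (T_in − T) − Q̇.
τ = M/ṁ = 186.371 s; T_ss = T_in − Q̇/(ṁ c_p) = 29.8787 °C.
T(t) = T_ss + (T₀ − T_ss) e^(−t/τ). Set T = 27.32:
e^(−t/τ) = (27.32 − 29.8787)/(14.06 − 29.8787) = 0.161750
t = −186.371 · ln(0.161750) = 339.513 s.

339.5 s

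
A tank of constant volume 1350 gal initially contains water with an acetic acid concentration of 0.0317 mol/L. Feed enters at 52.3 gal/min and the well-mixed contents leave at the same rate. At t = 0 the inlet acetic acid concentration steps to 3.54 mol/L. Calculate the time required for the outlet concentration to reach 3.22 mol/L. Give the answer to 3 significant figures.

Species balance on the tank: V dC/dt = Q(C_in − C), so τ = V/Q = 25.813 min.
C(t) = C_in + (C₀ − C_in) e^(−t/τ). Set C = 3.22 and solve for t:
e^(−t/τ) = (C − C_in)/(C₀ − C_in) = (3.22 − 3.54)/(0.0317 − 3.54) = 0.091212
t = −τ ln(…) = 25.813 × 2.3946 = 61.810 min.

61.8 min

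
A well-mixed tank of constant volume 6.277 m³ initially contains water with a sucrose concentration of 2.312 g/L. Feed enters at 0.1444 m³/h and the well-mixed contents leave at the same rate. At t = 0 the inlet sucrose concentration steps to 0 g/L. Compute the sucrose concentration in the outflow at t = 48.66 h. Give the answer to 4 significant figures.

0.7548 g/L

Species balance on the tank: V dC/dt = Q(C_in − C).
So dC/dt = (C_in − C)/τ with τ = V/Q = 6.277/0.1444 = 43.4695 h.
Solution: C(t) = C_in + (C₀ − C_in) e^(−t/τ).
C(48.66) = 0 + (2.312 − 0)·e^(−48.66/43.4695) = 0 + (2.31200)·0.326474 = 0.754808 g/L.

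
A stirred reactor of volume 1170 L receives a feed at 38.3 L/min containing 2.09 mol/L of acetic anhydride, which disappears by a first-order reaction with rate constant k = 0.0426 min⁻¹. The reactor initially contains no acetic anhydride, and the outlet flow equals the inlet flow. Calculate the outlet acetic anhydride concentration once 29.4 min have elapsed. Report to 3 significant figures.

V dC/dt = Q(C_in − C) − k V C.
This is linear with rate a = Q/V + k = 0.075335 min⁻¹.
C_ss = Q C_in/(Q + kV) = 0.90816 mol/L; C(t) = C_ss + (C₀ − C_ss) e^(−a t).
C(29.4) = 0.90816 + (-0.90816)·e^(−0.075335·29.4) = 0.90816 + (-0.90816)·0.10917 = 0.80902 mol/L.

0.809 mol/L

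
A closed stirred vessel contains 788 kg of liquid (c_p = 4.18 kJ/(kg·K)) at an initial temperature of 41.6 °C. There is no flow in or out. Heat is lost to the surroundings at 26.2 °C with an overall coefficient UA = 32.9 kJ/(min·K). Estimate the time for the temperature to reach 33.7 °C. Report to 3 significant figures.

72.0 min

Lumped-capacitance energy balance: M c_p dT/dt = UA(T_amb − T).
τ = M c_p/UA = 100.12 min; T_ss = T_amb = 26.200 °C.
T(t) = T_ss + (T₀ − T_ss)e^(−t/τ); set T = 33.7:
t = −τ ln[(T − T_ss)/(T₀ − T_ss)] = −100.12 · ln(0.48701) = 72.030 min.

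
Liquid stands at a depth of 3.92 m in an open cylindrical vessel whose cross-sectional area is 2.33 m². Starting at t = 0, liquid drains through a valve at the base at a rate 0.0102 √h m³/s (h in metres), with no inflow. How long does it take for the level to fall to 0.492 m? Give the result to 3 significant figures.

584 s

A dh/dt = −Q_out = −0.0102 √h.
This is separable: 2 d(√h)/dt = −0.0102/A, so √h = √h₀ − (0.0102/(2A)) t.
t = 2A(√h₀ − √h)/0.0102 = 2·2.33·(√3.92 − √0.492)/0.0102
  = 4.6600 × (1.9799 − 0.70143) / 0.0102 = 584.09 s.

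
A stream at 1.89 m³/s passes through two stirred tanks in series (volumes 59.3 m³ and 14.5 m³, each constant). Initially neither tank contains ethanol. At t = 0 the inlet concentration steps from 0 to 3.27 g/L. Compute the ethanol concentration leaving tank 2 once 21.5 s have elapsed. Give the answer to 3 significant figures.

1.15 g/L

Each tank obeys Vᵢ dCᵢ/dt = Q(Cᵢ₋₁ − Cᵢ), so τᵢ = Vᵢ/Q.
τ₁ = 59.3/1.89 = 31.376 s; τ₂ = 14.5/1.89 = 7.6720 s.
Solving the cascade with C₁(0)=C₂(0)=0 gives C₂(t) = C_in[1 − (τ₁ e^(−t/τ₁) − τ₂ e^(−t/τ₂))/(τ₁ − τ₂)].
At t = 21.5: e^(−t/τ₁) = 0.50397, e^(−t/τ₂) = 0.060663.
C₂ = 3.27·[1 − (31.376·0.50397 − 7.6720·0.060663)/(23.704)] = 3.27·0.35255 = 1.1528 g/L.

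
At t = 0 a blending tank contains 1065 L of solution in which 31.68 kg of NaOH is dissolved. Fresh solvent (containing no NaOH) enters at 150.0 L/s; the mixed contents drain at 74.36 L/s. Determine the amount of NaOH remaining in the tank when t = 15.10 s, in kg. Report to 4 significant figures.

Let m(t) be the amount of NaOH. Volume: V(t) = V₀ + (Q_in − Q_out) t = 1065 + 75.6400 t; V(15.10) = 2207.16 L.
Solute balance: dm/dt = 0 − Q_out C = −Q_out m/V(t).
dm/m = −Q_out dt/(V₀ + 75.6400 t); integrating gives ln(m/m₀) = −(Q_out/(Q_in−Q_out)) ln(V/V₀).
m = m₀ (V₀/V)^(Q_out/(Q_in−Q_out)) = 31.68 × (1065/2207.16)^(0.983078) = 15.4759 kg.

15.48 kg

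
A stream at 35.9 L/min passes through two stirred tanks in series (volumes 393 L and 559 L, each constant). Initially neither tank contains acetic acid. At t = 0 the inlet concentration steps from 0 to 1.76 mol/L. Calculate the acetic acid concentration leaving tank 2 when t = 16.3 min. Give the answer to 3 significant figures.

Each tank obeys Vᵢ dCᵢ/dt = Q(Cᵢ₋₁ − Cᵢ), so τᵢ = Vᵢ/Q.
τ₁ = 393/35.9 = 10.947 min; τ₂ = 559/35.9 = 15.571 min.
Tank 1: C₁ = C_in(1 − e^(−t/τ₁)). Tank 2 (τ₁ ≠ τ₂): C₂ = C_in[1 − (τ₁ e^(−t/τ₁) − τ₂ e^(−t/τ₂))/(τ₁ − τ₂)].
At t = 16.3: e^(−t/τ₁) = 0.22560, e^(−t/τ₂) = 0.35105.
C₂ = 1.76·[1 − (10.947·0.22560 − 15.571·0.35105)/(-4.6240)] = 1.76·0.35194 = 0.61942 mol/L.

0.619 mol/L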